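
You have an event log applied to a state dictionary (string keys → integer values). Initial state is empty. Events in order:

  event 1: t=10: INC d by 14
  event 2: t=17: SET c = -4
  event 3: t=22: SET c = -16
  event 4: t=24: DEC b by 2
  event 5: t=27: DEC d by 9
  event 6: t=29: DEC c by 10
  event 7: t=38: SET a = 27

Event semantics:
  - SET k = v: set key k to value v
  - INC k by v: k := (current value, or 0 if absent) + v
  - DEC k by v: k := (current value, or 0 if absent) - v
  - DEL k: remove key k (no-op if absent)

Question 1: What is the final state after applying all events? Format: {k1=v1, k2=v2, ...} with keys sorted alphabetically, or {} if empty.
  after event 1 (t=10: INC d by 14): {d=14}
  after event 2 (t=17: SET c = -4): {c=-4, d=14}
  after event 3 (t=22: SET c = -16): {c=-16, d=14}
  after event 4 (t=24: DEC b by 2): {b=-2, c=-16, d=14}
  after event 5 (t=27: DEC d by 9): {b=-2, c=-16, d=5}
  after event 6 (t=29: DEC c by 10): {b=-2, c=-26, d=5}
  after event 7 (t=38: SET a = 27): {a=27, b=-2, c=-26, d=5}

Answer: {a=27, b=-2, c=-26, d=5}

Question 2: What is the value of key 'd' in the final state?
Track key 'd' through all 7 events:
  event 1 (t=10: INC d by 14): d (absent) -> 14
  event 2 (t=17: SET c = -4): d unchanged
  event 3 (t=22: SET c = -16): d unchanged
  event 4 (t=24: DEC b by 2): d unchanged
  event 5 (t=27: DEC d by 9): d 14 -> 5
  event 6 (t=29: DEC c by 10): d unchanged
  event 7 (t=38: SET a = 27): d unchanged
Final: d = 5

Answer: 5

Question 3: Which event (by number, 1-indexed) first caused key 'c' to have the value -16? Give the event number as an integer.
Looking for first event where c becomes -16:
  event 2: c = -4
  event 3: c -4 -> -16  <-- first match

Answer: 3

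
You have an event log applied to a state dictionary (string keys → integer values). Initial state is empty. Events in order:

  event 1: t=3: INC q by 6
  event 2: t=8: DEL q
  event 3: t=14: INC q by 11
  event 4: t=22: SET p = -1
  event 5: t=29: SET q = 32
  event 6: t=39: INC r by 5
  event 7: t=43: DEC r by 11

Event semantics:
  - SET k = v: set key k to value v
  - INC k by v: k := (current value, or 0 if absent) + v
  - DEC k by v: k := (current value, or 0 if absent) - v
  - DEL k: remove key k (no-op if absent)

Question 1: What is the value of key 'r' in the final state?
Answer: -6

Derivation:
Track key 'r' through all 7 events:
  event 1 (t=3: INC q by 6): r unchanged
  event 2 (t=8: DEL q): r unchanged
  event 3 (t=14: INC q by 11): r unchanged
  event 4 (t=22: SET p = -1): r unchanged
  event 5 (t=29: SET q = 32): r unchanged
  event 6 (t=39: INC r by 5): r (absent) -> 5
  event 7 (t=43: DEC r by 11): r 5 -> -6
Final: r = -6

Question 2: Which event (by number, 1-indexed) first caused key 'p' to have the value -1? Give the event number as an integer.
Answer: 4

Derivation:
Looking for first event where p becomes -1:
  event 4: p (absent) -> -1  <-- first match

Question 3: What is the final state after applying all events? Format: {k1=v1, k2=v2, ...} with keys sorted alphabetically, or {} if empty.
  after event 1 (t=3: INC q by 6): {q=6}
  after event 2 (t=8: DEL q): {}
  after event 3 (t=14: INC q by 11): {q=11}
  after event 4 (t=22: SET p = -1): {p=-1, q=11}
  after event 5 (t=29: SET q = 32): {p=-1, q=32}
  after event 6 (t=39: INC r by 5): {p=-1, q=32, r=5}
  after event 7 (t=43: DEC r by 11): {p=-1, q=32, r=-6}

Answer: {p=-1, q=32, r=-6}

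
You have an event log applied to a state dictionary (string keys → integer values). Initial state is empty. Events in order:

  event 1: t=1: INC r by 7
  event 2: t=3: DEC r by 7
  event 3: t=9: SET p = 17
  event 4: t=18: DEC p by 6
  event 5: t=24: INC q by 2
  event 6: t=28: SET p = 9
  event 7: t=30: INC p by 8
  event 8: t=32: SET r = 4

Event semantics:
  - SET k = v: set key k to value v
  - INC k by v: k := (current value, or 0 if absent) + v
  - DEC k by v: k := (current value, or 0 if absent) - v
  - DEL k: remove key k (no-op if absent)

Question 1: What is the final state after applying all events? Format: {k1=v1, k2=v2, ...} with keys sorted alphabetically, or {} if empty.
Answer: {p=17, q=2, r=4}

Derivation:
  after event 1 (t=1: INC r by 7): {r=7}
  after event 2 (t=3: DEC r by 7): {r=0}
  after event 3 (t=9: SET p = 17): {p=17, r=0}
  after event 4 (t=18: DEC p by 6): {p=11, r=0}
  after event 5 (t=24: INC q by 2): {p=11, q=2, r=0}
  after event 6 (t=28: SET p = 9): {p=9, q=2, r=0}
  after event 7 (t=30: INC p by 8): {p=17, q=2, r=0}
  after event 8 (t=32: SET r = 4): {p=17, q=2, r=4}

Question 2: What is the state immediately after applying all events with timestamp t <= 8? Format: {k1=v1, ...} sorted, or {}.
Apply events with t <= 8 (2 events):
  after event 1 (t=1: INC r by 7): {r=7}
  after event 2 (t=3: DEC r by 7): {r=0}

Answer: {r=0}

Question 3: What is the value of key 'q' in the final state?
Answer: 2

Derivation:
Track key 'q' through all 8 events:
  event 1 (t=1: INC r by 7): q unchanged
  event 2 (t=3: DEC r by 7): q unchanged
  event 3 (t=9: SET p = 17): q unchanged
  event 4 (t=18: DEC p by 6): q unchanged
  event 5 (t=24: INC q by 2): q (absent) -> 2
  event 6 (t=28: SET p = 9): q unchanged
  event 7 (t=30: INC p by 8): q unchanged
  event 8 (t=32: SET r = 4): q unchanged
Final: q = 2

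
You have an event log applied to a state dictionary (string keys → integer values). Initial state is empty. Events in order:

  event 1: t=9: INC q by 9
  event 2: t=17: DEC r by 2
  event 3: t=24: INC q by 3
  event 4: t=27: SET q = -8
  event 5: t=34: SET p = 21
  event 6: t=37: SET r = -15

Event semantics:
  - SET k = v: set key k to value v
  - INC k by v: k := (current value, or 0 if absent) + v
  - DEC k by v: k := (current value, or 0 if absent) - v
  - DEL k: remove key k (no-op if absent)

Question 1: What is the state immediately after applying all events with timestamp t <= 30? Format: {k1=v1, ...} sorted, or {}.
Apply events with t <= 30 (4 events):
  after event 1 (t=9: INC q by 9): {q=9}
  after event 2 (t=17: DEC r by 2): {q=9, r=-2}
  after event 3 (t=24: INC q by 3): {q=12, r=-2}
  after event 4 (t=27: SET q = -8): {q=-8, r=-2}

Answer: {q=-8, r=-2}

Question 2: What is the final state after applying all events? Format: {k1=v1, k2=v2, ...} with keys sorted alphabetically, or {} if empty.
  after event 1 (t=9: INC q by 9): {q=9}
  after event 2 (t=17: DEC r by 2): {q=9, r=-2}
  after event 3 (t=24: INC q by 3): {q=12, r=-2}
  after event 4 (t=27: SET q = -8): {q=-8, r=-2}
  after event 5 (t=34: SET p = 21): {p=21, q=-8, r=-2}
  after event 6 (t=37: SET r = -15): {p=21, q=-8, r=-15}

Answer: {p=21, q=-8, r=-15}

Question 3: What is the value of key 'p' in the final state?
Track key 'p' through all 6 events:
  event 1 (t=9: INC q by 9): p unchanged
  event 2 (t=17: DEC r by 2): p unchanged
  event 3 (t=24: INC q by 3): p unchanged
  event 4 (t=27: SET q = -8): p unchanged
  event 5 (t=34: SET p = 21): p (absent) -> 21
  event 6 (t=37: SET r = -15): p unchanged
Final: p = 21

Answer: 21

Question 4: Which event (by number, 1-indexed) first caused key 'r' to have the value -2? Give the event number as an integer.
Looking for first event where r becomes -2:
  event 2: r (absent) -> -2  <-- first match

Answer: 2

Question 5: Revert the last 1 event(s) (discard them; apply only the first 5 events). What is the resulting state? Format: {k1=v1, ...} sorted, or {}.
Keep first 5 events (discard last 1):
  after event 1 (t=9: INC q by 9): {q=9}
  after event 2 (t=17: DEC r by 2): {q=9, r=-2}
  after event 3 (t=24: INC q by 3): {q=12, r=-2}
  after event 4 (t=27: SET q = -8): {q=-8, r=-2}
  after event 5 (t=34: SET p = 21): {p=21, q=-8, r=-2}

Answer: {p=21, q=-8, r=-2}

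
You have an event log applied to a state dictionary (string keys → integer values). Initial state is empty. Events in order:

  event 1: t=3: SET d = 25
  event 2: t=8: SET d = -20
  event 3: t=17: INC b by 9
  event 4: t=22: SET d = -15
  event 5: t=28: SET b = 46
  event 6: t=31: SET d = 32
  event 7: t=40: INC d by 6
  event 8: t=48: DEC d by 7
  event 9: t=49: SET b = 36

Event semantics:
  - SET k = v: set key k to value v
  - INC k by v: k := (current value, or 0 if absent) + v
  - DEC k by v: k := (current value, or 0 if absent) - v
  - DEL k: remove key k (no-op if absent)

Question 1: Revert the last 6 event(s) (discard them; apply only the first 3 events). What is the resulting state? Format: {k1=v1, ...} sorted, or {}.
Keep first 3 events (discard last 6):
  after event 1 (t=3: SET d = 25): {d=25}
  after event 2 (t=8: SET d = -20): {d=-20}
  after event 3 (t=17: INC b by 9): {b=9, d=-20}

Answer: {b=9, d=-20}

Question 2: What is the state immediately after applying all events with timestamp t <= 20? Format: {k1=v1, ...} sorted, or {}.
Answer: {b=9, d=-20}

Derivation:
Apply events with t <= 20 (3 events):
  after event 1 (t=3: SET d = 25): {d=25}
  after event 2 (t=8: SET d = -20): {d=-20}
  after event 3 (t=17: INC b by 9): {b=9, d=-20}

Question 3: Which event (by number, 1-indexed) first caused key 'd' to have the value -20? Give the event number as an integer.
Looking for first event where d becomes -20:
  event 1: d = 25
  event 2: d 25 -> -20  <-- first match

Answer: 2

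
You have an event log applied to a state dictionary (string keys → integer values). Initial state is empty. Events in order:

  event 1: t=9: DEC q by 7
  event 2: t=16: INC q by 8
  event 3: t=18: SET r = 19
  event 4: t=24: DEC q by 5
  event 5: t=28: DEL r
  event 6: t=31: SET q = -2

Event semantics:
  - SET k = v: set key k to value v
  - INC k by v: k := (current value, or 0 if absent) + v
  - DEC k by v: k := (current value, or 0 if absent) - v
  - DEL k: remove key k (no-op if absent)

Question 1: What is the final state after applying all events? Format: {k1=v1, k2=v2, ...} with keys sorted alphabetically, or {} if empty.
  after event 1 (t=9: DEC q by 7): {q=-7}
  after event 2 (t=16: INC q by 8): {q=1}
  after event 3 (t=18: SET r = 19): {q=1, r=19}
  after event 4 (t=24: DEC q by 5): {q=-4, r=19}
  after event 5 (t=28: DEL r): {q=-4}
  after event 6 (t=31: SET q = -2): {q=-2}

Answer: {q=-2}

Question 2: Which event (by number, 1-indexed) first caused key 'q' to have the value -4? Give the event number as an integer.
Looking for first event where q becomes -4:
  event 1: q = -7
  event 2: q = 1
  event 3: q = 1
  event 4: q 1 -> -4  <-- first match

Answer: 4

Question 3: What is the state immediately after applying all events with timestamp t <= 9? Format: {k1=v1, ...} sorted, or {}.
Answer: {q=-7}

Derivation:
Apply events with t <= 9 (1 events):
  after event 1 (t=9: DEC q by 7): {q=-7}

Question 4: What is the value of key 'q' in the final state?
Track key 'q' through all 6 events:
  event 1 (t=9: DEC q by 7): q (absent) -> -7
  event 2 (t=16: INC q by 8): q -7 -> 1
  event 3 (t=18: SET r = 19): q unchanged
  event 4 (t=24: DEC q by 5): q 1 -> -4
  event 5 (t=28: DEL r): q unchanged
  event 6 (t=31: SET q = -2): q -4 -> -2
Final: q = -2

Answer: -2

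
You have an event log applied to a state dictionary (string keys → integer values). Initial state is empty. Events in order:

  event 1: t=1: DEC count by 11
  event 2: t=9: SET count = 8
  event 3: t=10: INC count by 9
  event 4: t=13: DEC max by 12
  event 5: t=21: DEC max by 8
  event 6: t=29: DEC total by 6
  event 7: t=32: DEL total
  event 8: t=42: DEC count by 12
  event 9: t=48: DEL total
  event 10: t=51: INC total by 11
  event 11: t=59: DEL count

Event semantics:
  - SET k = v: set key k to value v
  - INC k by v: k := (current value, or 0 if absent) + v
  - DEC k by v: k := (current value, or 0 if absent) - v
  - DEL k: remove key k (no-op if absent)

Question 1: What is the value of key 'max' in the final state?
Track key 'max' through all 11 events:
  event 1 (t=1: DEC count by 11): max unchanged
  event 2 (t=9: SET count = 8): max unchanged
  event 3 (t=10: INC count by 9): max unchanged
  event 4 (t=13: DEC max by 12): max (absent) -> -12
  event 5 (t=21: DEC max by 8): max -12 -> -20
  event 6 (t=29: DEC total by 6): max unchanged
  event 7 (t=32: DEL total): max unchanged
  event 8 (t=42: DEC count by 12): max unchanged
  event 9 (t=48: DEL total): max unchanged
  event 10 (t=51: INC total by 11): max unchanged
  event 11 (t=59: DEL count): max unchanged
Final: max = -20

Answer: -20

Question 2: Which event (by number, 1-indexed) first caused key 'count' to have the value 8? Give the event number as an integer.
Answer: 2

Derivation:
Looking for first event where count becomes 8:
  event 1: count = -11
  event 2: count -11 -> 8  <-- first match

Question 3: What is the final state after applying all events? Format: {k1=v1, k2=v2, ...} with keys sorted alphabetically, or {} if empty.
Answer: {max=-20, total=11}

Derivation:
  after event 1 (t=1: DEC count by 11): {count=-11}
  after event 2 (t=9: SET count = 8): {count=8}
  after event 3 (t=10: INC count by 9): {count=17}
  after event 4 (t=13: DEC max by 12): {count=17, max=-12}
  after event 5 (t=21: DEC max by 8): {count=17, max=-20}
  after event 6 (t=29: DEC total by 6): {count=17, max=-20, total=-6}
  after event 7 (t=32: DEL total): {count=17, max=-20}
  after event 8 (t=42: DEC count by 12): {count=5, max=-20}
  after event 9 (t=48: DEL total): {count=5, max=-20}
  after event 10 (t=51: INC total by 11): {count=5, max=-20, total=11}
  after event 11 (t=59: DEL count): {max=-20, total=11}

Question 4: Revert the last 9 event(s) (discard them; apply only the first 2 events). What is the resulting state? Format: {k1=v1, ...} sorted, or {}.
Keep first 2 events (discard last 9):
  after event 1 (t=1: DEC count by 11): {count=-11}
  after event 2 (t=9: SET count = 8): {count=8}

Answer: {count=8}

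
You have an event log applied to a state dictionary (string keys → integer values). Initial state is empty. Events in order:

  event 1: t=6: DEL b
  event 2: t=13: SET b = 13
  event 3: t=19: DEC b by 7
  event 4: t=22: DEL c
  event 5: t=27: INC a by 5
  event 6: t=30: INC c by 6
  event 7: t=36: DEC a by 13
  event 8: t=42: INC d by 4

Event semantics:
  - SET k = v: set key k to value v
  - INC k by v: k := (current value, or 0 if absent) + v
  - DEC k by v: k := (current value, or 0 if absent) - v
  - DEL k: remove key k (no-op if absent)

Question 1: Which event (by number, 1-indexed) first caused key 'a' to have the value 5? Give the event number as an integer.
Answer: 5

Derivation:
Looking for first event where a becomes 5:
  event 5: a (absent) -> 5  <-- first match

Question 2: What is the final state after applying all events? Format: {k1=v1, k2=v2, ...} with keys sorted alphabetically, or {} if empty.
  after event 1 (t=6: DEL b): {}
  after event 2 (t=13: SET b = 13): {b=13}
  after event 3 (t=19: DEC b by 7): {b=6}
  after event 4 (t=22: DEL c): {b=6}
  after event 5 (t=27: INC a by 5): {a=5, b=6}
  after event 6 (t=30: INC c by 6): {a=5, b=6, c=6}
  after event 7 (t=36: DEC a by 13): {a=-8, b=6, c=6}
  after event 8 (t=42: INC d by 4): {a=-8, b=6, c=6, d=4}

Answer: {a=-8, b=6, c=6, d=4}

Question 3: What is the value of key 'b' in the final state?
Answer: 6

Derivation:
Track key 'b' through all 8 events:
  event 1 (t=6: DEL b): b (absent) -> (absent)
  event 2 (t=13: SET b = 13): b (absent) -> 13
  event 3 (t=19: DEC b by 7): b 13 -> 6
  event 4 (t=22: DEL c): b unchanged
  event 5 (t=27: INC a by 5): b unchanged
  event 6 (t=30: INC c by 6): b unchanged
  event 7 (t=36: DEC a by 13): b unchanged
  event 8 (t=42: INC d by 4): b unchanged
Final: b = 6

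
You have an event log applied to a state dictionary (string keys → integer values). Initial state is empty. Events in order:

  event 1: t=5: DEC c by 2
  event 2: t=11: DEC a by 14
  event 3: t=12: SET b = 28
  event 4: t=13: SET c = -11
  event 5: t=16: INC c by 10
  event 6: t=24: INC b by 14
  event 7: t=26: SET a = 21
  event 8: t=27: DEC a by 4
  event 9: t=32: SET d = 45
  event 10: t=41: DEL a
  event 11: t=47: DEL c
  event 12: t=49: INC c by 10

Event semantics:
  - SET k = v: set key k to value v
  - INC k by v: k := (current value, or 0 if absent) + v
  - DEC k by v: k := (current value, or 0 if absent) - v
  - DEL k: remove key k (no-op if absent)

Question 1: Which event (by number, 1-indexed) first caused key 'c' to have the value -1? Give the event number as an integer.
Answer: 5

Derivation:
Looking for first event where c becomes -1:
  event 1: c = -2
  event 2: c = -2
  event 3: c = -2
  event 4: c = -11
  event 5: c -11 -> -1  <-- first match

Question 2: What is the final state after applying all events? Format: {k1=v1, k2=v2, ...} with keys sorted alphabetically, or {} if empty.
Answer: {b=42, c=10, d=45}

Derivation:
  after event 1 (t=5: DEC c by 2): {c=-2}
  after event 2 (t=11: DEC a by 14): {a=-14, c=-2}
  after event 3 (t=12: SET b = 28): {a=-14, b=28, c=-2}
  after event 4 (t=13: SET c = -11): {a=-14, b=28, c=-11}
  after event 5 (t=16: INC c by 10): {a=-14, b=28, c=-1}
  after event 6 (t=24: INC b by 14): {a=-14, b=42, c=-1}
  after event 7 (t=26: SET a = 21): {a=21, b=42, c=-1}
  after event 8 (t=27: DEC a by 4): {a=17, b=42, c=-1}
  after event 9 (t=32: SET d = 45): {a=17, b=42, c=-1, d=45}
  after event 10 (t=41: DEL a): {b=42, c=-1, d=45}
  after event 11 (t=47: DEL c): {b=42, d=45}
  after event 12 (t=49: INC c by 10): {b=42, c=10, d=45}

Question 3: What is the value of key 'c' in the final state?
Answer: 10

Derivation:
Track key 'c' through all 12 events:
  event 1 (t=5: DEC c by 2): c (absent) -> -2
  event 2 (t=11: DEC a by 14): c unchanged
  event 3 (t=12: SET b = 28): c unchanged
  event 4 (t=13: SET c = -11): c -2 -> -11
  event 5 (t=16: INC c by 10): c -11 -> -1
  event 6 (t=24: INC b by 14): c unchanged
  event 7 (t=26: SET a = 21): c unchanged
  event 8 (t=27: DEC a by 4): c unchanged
  event 9 (t=32: SET d = 45): c unchanged
  event 10 (t=41: DEL a): c unchanged
  event 11 (t=47: DEL c): c -1 -> (absent)
  event 12 (t=49: INC c by 10): c (absent) -> 10
Final: c = 10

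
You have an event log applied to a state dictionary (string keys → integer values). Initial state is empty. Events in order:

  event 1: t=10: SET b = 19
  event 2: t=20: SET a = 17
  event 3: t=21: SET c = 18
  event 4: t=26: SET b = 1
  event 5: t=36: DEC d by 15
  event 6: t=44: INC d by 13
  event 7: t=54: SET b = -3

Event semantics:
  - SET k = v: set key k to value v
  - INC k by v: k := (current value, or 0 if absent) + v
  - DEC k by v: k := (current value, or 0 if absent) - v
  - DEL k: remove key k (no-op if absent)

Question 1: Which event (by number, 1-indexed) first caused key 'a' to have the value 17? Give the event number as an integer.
Answer: 2

Derivation:
Looking for first event where a becomes 17:
  event 2: a (absent) -> 17  <-- first match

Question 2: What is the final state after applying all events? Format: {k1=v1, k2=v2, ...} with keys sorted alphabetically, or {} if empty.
Answer: {a=17, b=-3, c=18, d=-2}

Derivation:
  after event 1 (t=10: SET b = 19): {b=19}
  after event 2 (t=20: SET a = 17): {a=17, b=19}
  after event 3 (t=21: SET c = 18): {a=17, b=19, c=18}
  after event 4 (t=26: SET b = 1): {a=17, b=1, c=18}
  after event 5 (t=36: DEC d by 15): {a=17, b=1, c=18, d=-15}
  after event 6 (t=44: INC d by 13): {a=17, b=1, c=18, d=-2}
  after event 7 (t=54: SET b = -3): {a=17, b=-3, c=18, d=-2}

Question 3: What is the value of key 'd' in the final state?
Track key 'd' through all 7 events:
  event 1 (t=10: SET b = 19): d unchanged
  event 2 (t=20: SET a = 17): d unchanged
  event 3 (t=21: SET c = 18): d unchanged
  event 4 (t=26: SET b = 1): d unchanged
  event 5 (t=36: DEC d by 15): d (absent) -> -15
  event 6 (t=44: INC d by 13): d -15 -> -2
  event 7 (t=54: SET b = -3): d unchanged
Final: d = -2

Answer: -2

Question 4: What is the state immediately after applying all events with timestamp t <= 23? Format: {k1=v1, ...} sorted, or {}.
Apply events with t <= 23 (3 events):
  after event 1 (t=10: SET b = 19): {b=19}
  after event 2 (t=20: SET a = 17): {a=17, b=19}
  after event 3 (t=21: SET c = 18): {a=17, b=19, c=18}

Answer: {a=17, b=19, c=18}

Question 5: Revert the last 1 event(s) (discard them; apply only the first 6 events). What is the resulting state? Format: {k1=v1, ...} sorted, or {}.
Answer: {a=17, b=1, c=18, d=-2}

Derivation:
Keep first 6 events (discard last 1):
  after event 1 (t=10: SET b = 19): {b=19}
  after event 2 (t=20: SET a = 17): {a=17, b=19}
  after event 3 (t=21: SET c = 18): {a=17, b=19, c=18}
  after event 4 (t=26: SET b = 1): {a=17, b=1, c=18}
  after event 5 (t=36: DEC d by 15): {a=17, b=1, c=18, d=-15}
  after event 6 (t=44: INC d by 13): {a=17, b=1, c=18, d=-2}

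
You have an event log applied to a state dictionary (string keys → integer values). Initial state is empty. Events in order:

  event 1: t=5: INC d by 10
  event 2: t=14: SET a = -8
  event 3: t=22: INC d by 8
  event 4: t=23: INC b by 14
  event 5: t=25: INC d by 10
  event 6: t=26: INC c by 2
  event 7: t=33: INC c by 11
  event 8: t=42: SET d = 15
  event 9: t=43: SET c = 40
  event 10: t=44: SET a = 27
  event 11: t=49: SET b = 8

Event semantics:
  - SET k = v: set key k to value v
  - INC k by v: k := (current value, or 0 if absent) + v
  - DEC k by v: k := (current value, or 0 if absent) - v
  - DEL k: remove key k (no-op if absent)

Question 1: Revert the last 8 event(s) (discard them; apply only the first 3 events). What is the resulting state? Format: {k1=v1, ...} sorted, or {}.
Keep first 3 events (discard last 8):
  after event 1 (t=5: INC d by 10): {d=10}
  after event 2 (t=14: SET a = -8): {a=-8, d=10}
  after event 3 (t=22: INC d by 8): {a=-8, d=18}

Answer: {a=-8, d=18}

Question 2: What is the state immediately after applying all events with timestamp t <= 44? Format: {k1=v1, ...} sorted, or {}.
Apply events with t <= 44 (10 events):
  after event 1 (t=5: INC d by 10): {d=10}
  after event 2 (t=14: SET a = -8): {a=-8, d=10}
  after event 3 (t=22: INC d by 8): {a=-8, d=18}
  after event 4 (t=23: INC b by 14): {a=-8, b=14, d=18}
  after event 5 (t=25: INC d by 10): {a=-8, b=14, d=28}
  after event 6 (t=26: INC c by 2): {a=-8, b=14, c=2, d=28}
  after event 7 (t=33: INC c by 11): {a=-8, b=14, c=13, d=28}
  after event 8 (t=42: SET d = 15): {a=-8, b=14, c=13, d=15}
  after event 9 (t=43: SET c = 40): {a=-8, b=14, c=40, d=15}
  after event 10 (t=44: SET a = 27): {a=27, b=14, c=40, d=15}

Answer: {a=27, b=14, c=40, d=15}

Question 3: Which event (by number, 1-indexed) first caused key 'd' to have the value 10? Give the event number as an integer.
Answer: 1

Derivation:
Looking for first event where d becomes 10:
  event 1: d (absent) -> 10  <-- first match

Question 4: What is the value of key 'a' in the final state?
Track key 'a' through all 11 events:
  event 1 (t=5: INC d by 10): a unchanged
  event 2 (t=14: SET a = -8): a (absent) -> -8
  event 3 (t=22: INC d by 8): a unchanged
  event 4 (t=23: INC b by 14): a unchanged
  event 5 (t=25: INC d by 10): a unchanged
  event 6 (t=26: INC c by 2): a unchanged
  event 7 (t=33: INC c by 11): a unchanged
  event 8 (t=42: SET d = 15): a unchanged
  event 9 (t=43: SET c = 40): a unchanged
  event 10 (t=44: SET a = 27): a -8 -> 27
  event 11 (t=49: SET b = 8): a unchanged
Final: a = 27

Answer: 27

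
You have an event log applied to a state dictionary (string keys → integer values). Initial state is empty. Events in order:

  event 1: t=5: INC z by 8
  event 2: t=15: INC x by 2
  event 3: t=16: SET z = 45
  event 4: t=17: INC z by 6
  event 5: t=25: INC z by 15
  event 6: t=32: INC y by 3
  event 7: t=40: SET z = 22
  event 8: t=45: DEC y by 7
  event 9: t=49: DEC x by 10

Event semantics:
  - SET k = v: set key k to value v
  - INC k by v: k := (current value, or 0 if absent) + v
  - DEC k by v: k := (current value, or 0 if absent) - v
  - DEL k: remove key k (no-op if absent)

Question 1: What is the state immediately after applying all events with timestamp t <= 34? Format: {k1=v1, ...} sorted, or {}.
Apply events with t <= 34 (6 events):
  after event 1 (t=5: INC z by 8): {z=8}
  after event 2 (t=15: INC x by 2): {x=2, z=8}
  after event 3 (t=16: SET z = 45): {x=2, z=45}
  after event 4 (t=17: INC z by 6): {x=2, z=51}
  after event 5 (t=25: INC z by 15): {x=2, z=66}
  after event 6 (t=32: INC y by 3): {x=2, y=3, z=66}

Answer: {x=2, y=3, z=66}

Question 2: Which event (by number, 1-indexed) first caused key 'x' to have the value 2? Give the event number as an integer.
Answer: 2

Derivation:
Looking for first event where x becomes 2:
  event 2: x (absent) -> 2  <-- first match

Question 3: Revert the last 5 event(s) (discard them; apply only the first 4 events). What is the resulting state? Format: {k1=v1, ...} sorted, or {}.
Keep first 4 events (discard last 5):
  after event 1 (t=5: INC z by 8): {z=8}
  after event 2 (t=15: INC x by 2): {x=2, z=8}
  after event 3 (t=16: SET z = 45): {x=2, z=45}
  after event 4 (t=17: INC z by 6): {x=2, z=51}

Answer: {x=2, z=51}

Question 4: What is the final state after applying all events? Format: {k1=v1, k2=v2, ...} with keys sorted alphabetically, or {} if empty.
  after event 1 (t=5: INC z by 8): {z=8}
  after event 2 (t=15: INC x by 2): {x=2, z=8}
  after event 3 (t=16: SET z = 45): {x=2, z=45}
  after event 4 (t=17: INC z by 6): {x=2, z=51}
  after event 5 (t=25: INC z by 15): {x=2, z=66}
  after event 6 (t=32: INC y by 3): {x=2, y=3, z=66}
  after event 7 (t=40: SET z = 22): {x=2, y=3, z=22}
  after event 8 (t=45: DEC y by 7): {x=2, y=-4, z=22}
  after event 9 (t=49: DEC x by 10): {x=-8, y=-4, z=22}

Answer: {x=-8, y=-4, z=22}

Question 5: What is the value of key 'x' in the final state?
Track key 'x' through all 9 events:
  event 1 (t=5: INC z by 8): x unchanged
  event 2 (t=15: INC x by 2): x (absent) -> 2
  event 3 (t=16: SET z = 45): x unchanged
  event 4 (t=17: INC z by 6): x unchanged
  event 5 (t=25: INC z by 15): x unchanged
  event 6 (t=32: INC y by 3): x unchanged
  event 7 (t=40: SET z = 22): x unchanged
  event 8 (t=45: DEC y by 7): x unchanged
  event 9 (t=49: DEC x by 10): x 2 -> -8
Final: x = -8

Answer: -8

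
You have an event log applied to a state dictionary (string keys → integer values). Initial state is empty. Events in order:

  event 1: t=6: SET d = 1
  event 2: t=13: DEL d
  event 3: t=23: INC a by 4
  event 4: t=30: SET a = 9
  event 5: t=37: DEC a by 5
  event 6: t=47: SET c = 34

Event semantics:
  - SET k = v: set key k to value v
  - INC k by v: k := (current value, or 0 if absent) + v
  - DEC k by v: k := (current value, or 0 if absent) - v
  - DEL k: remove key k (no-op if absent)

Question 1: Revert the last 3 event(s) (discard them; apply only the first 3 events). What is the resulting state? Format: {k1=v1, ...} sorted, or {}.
Answer: {a=4}

Derivation:
Keep first 3 events (discard last 3):
  after event 1 (t=6: SET d = 1): {d=1}
  after event 2 (t=13: DEL d): {}
  after event 3 (t=23: INC a by 4): {a=4}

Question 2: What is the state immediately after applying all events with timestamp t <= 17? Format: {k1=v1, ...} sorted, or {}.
Answer: {}

Derivation:
Apply events with t <= 17 (2 events):
  after event 1 (t=6: SET d = 1): {d=1}
  after event 2 (t=13: DEL d): {}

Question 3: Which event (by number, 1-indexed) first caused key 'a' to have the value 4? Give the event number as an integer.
Looking for first event where a becomes 4:
  event 3: a (absent) -> 4  <-- first match

Answer: 3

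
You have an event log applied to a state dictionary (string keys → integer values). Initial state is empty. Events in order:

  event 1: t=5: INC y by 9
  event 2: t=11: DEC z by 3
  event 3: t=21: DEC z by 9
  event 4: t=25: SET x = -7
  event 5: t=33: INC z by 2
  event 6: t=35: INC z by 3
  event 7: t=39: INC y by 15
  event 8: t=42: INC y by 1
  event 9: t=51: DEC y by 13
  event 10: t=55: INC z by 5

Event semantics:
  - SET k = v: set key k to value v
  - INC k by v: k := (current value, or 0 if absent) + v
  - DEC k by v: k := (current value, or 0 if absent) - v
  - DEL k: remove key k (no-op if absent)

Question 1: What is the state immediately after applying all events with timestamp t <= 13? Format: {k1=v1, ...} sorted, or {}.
Answer: {y=9, z=-3}

Derivation:
Apply events with t <= 13 (2 events):
  after event 1 (t=5: INC y by 9): {y=9}
  after event 2 (t=11: DEC z by 3): {y=9, z=-3}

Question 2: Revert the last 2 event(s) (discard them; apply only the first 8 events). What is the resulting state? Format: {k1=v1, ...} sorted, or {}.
Keep first 8 events (discard last 2):
  after event 1 (t=5: INC y by 9): {y=9}
  after event 2 (t=11: DEC z by 3): {y=9, z=-3}
  after event 3 (t=21: DEC z by 9): {y=9, z=-12}
  after event 4 (t=25: SET x = -7): {x=-7, y=9, z=-12}
  after event 5 (t=33: INC z by 2): {x=-7, y=9, z=-10}
  after event 6 (t=35: INC z by 3): {x=-7, y=9, z=-7}
  after event 7 (t=39: INC y by 15): {x=-7, y=24, z=-7}
  after event 8 (t=42: INC y by 1): {x=-7, y=25, z=-7}

Answer: {x=-7, y=25, z=-7}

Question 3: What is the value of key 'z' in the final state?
Answer: -2

Derivation:
Track key 'z' through all 10 events:
  event 1 (t=5: INC y by 9): z unchanged
  event 2 (t=11: DEC z by 3): z (absent) -> -3
  event 3 (t=21: DEC z by 9): z -3 -> -12
  event 4 (t=25: SET x = -7): z unchanged
  event 5 (t=33: INC z by 2): z -12 -> -10
  event 6 (t=35: INC z by 3): z -10 -> -7
  event 7 (t=39: INC y by 15): z unchanged
  event 8 (t=42: INC y by 1): z unchanged
  event 9 (t=51: DEC y by 13): z unchanged
  event 10 (t=55: INC z by 5): z -7 -> -2
Final: z = -2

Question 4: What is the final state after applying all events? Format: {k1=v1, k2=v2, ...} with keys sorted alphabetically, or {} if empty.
  after event 1 (t=5: INC y by 9): {y=9}
  after event 2 (t=11: DEC z by 3): {y=9, z=-3}
  after event 3 (t=21: DEC z by 9): {y=9, z=-12}
  after event 4 (t=25: SET x = -7): {x=-7, y=9, z=-12}
  after event 5 (t=33: INC z by 2): {x=-7, y=9, z=-10}
  after event 6 (t=35: INC z by 3): {x=-7, y=9, z=-7}
  after event 7 (t=39: INC y by 15): {x=-7, y=24, z=-7}
  after event 8 (t=42: INC y by 1): {x=-7, y=25, z=-7}
  after event 9 (t=51: DEC y by 13): {x=-7, y=12, z=-7}
  after event 10 (t=55: INC z by 5): {x=-7, y=12, z=-2}

Answer: {x=-7, y=12, z=-2}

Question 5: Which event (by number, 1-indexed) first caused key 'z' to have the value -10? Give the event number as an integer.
Looking for first event where z becomes -10:
  event 2: z = -3
  event 3: z = -12
  event 4: z = -12
  event 5: z -12 -> -10  <-- first match

Answer: 5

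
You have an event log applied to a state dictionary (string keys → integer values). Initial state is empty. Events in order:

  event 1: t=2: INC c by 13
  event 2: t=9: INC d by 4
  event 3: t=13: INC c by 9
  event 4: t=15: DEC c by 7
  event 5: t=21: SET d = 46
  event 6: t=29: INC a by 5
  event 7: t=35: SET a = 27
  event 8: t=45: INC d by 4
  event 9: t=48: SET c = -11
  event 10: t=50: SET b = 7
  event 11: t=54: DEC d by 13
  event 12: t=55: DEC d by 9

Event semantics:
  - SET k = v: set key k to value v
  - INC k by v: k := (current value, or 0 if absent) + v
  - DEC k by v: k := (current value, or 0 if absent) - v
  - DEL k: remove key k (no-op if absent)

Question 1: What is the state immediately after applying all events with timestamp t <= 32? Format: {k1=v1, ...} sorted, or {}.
Apply events with t <= 32 (6 events):
  after event 1 (t=2: INC c by 13): {c=13}
  after event 2 (t=9: INC d by 4): {c=13, d=4}
  after event 3 (t=13: INC c by 9): {c=22, d=4}
  after event 4 (t=15: DEC c by 7): {c=15, d=4}
  after event 5 (t=21: SET d = 46): {c=15, d=46}
  after event 6 (t=29: INC a by 5): {a=5, c=15, d=46}

Answer: {a=5, c=15, d=46}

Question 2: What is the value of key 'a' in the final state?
Track key 'a' through all 12 events:
  event 1 (t=2: INC c by 13): a unchanged
  event 2 (t=9: INC d by 4): a unchanged
  event 3 (t=13: INC c by 9): a unchanged
  event 4 (t=15: DEC c by 7): a unchanged
  event 5 (t=21: SET d = 46): a unchanged
  event 6 (t=29: INC a by 5): a (absent) -> 5
  event 7 (t=35: SET a = 27): a 5 -> 27
  event 8 (t=45: INC d by 4): a unchanged
  event 9 (t=48: SET c = -11): a unchanged
  event 10 (t=50: SET b = 7): a unchanged
  event 11 (t=54: DEC d by 13): a unchanged
  event 12 (t=55: DEC d by 9): a unchanged
Final: a = 27

Answer: 27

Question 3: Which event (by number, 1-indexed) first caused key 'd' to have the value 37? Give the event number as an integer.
Answer: 11

Derivation:
Looking for first event where d becomes 37:
  event 2: d = 4
  event 3: d = 4
  event 4: d = 4
  event 5: d = 46
  event 6: d = 46
  event 7: d = 46
  event 8: d = 50
  event 9: d = 50
  event 10: d = 50
  event 11: d 50 -> 37  <-- first match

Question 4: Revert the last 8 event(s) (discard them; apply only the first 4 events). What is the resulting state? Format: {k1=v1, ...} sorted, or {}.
Answer: {c=15, d=4}

Derivation:
Keep first 4 events (discard last 8):
  after event 1 (t=2: INC c by 13): {c=13}
  after event 2 (t=9: INC d by 4): {c=13, d=4}
  after event 3 (t=13: INC c by 9): {c=22, d=4}
  after event 4 (t=15: DEC c by 7): {c=15, d=4}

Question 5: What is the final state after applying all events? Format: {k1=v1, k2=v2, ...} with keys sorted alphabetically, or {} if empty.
  after event 1 (t=2: INC c by 13): {c=13}
  after event 2 (t=9: INC d by 4): {c=13, d=4}
  after event 3 (t=13: INC c by 9): {c=22, d=4}
  after event 4 (t=15: DEC c by 7): {c=15, d=4}
  after event 5 (t=21: SET d = 46): {c=15, d=46}
  after event 6 (t=29: INC a by 5): {a=5, c=15, d=46}
  after event 7 (t=35: SET a = 27): {a=27, c=15, d=46}
  after event 8 (t=45: INC d by 4): {a=27, c=15, d=50}
  after event 9 (t=48: SET c = -11): {a=27, c=-11, d=50}
  after event 10 (t=50: SET b = 7): {a=27, b=7, c=-11, d=50}
  after event 11 (t=54: DEC d by 13): {a=27, b=7, c=-11, d=37}
  after event 12 (t=55: DEC d by 9): {a=27, b=7, c=-11, d=28}

Answer: {a=27, b=7, c=-11, d=28}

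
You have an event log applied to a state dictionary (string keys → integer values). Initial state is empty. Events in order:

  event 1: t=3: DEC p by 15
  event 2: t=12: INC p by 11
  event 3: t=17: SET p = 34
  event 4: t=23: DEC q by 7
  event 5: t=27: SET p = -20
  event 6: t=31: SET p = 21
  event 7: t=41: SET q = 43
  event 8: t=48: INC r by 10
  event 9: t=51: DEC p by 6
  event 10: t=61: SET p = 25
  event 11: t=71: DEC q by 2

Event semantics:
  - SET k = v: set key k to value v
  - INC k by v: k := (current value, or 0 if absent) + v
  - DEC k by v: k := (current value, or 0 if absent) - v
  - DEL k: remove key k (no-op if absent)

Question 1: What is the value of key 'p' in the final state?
Answer: 25

Derivation:
Track key 'p' through all 11 events:
  event 1 (t=3: DEC p by 15): p (absent) -> -15
  event 2 (t=12: INC p by 11): p -15 -> -4
  event 3 (t=17: SET p = 34): p -4 -> 34
  event 4 (t=23: DEC q by 7): p unchanged
  event 5 (t=27: SET p = -20): p 34 -> -20
  event 6 (t=31: SET p = 21): p -20 -> 21
  event 7 (t=41: SET q = 43): p unchanged
  event 8 (t=48: INC r by 10): p unchanged
  event 9 (t=51: DEC p by 6): p 21 -> 15
  event 10 (t=61: SET p = 25): p 15 -> 25
  event 11 (t=71: DEC q by 2): p unchanged
Final: p = 25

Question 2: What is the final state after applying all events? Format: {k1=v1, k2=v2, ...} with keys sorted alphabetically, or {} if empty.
Answer: {p=25, q=41, r=10}

Derivation:
  after event 1 (t=3: DEC p by 15): {p=-15}
  after event 2 (t=12: INC p by 11): {p=-4}
  after event 3 (t=17: SET p = 34): {p=34}
  after event 4 (t=23: DEC q by 7): {p=34, q=-7}
  after event 5 (t=27: SET p = -20): {p=-20, q=-7}
  after event 6 (t=31: SET p = 21): {p=21, q=-7}
  after event 7 (t=41: SET q = 43): {p=21, q=43}
  after event 8 (t=48: INC r by 10): {p=21, q=43, r=10}
  after event 9 (t=51: DEC p by 6): {p=15, q=43, r=10}
  after event 10 (t=61: SET p = 25): {p=25, q=43, r=10}
  after event 11 (t=71: DEC q by 2): {p=25, q=41, r=10}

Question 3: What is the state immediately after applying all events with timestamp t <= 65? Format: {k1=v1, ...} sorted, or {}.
Answer: {p=25, q=43, r=10}

Derivation:
Apply events with t <= 65 (10 events):
  after event 1 (t=3: DEC p by 15): {p=-15}
  after event 2 (t=12: INC p by 11): {p=-4}
  after event 3 (t=17: SET p = 34): {p=34}
  after event 4 (t=23: DEC q by 7): {p=34, q=-7}
  after event 5 (t=27: SET p = -20): {p=-20, q=-7}
  after event 6 (t=31: SET p = 21): {p=21, q=-7}
  after event 7 (t=41: SET q = 43): {p=21, q=43}
  after event 8 (t=48: INC r by 10): {p=21, q=43, r=10}
  after event 9 (t=51: DEC p by 6): {p=15, q=43, r=10}
  after event 10 (t=61: SET p = 25): {p=25, q=43, r=10}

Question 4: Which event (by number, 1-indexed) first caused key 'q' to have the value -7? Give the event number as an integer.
Looking for first event where q becomes -7:
  event 4: q (absent) -> -7  <-- first match

Answer: 4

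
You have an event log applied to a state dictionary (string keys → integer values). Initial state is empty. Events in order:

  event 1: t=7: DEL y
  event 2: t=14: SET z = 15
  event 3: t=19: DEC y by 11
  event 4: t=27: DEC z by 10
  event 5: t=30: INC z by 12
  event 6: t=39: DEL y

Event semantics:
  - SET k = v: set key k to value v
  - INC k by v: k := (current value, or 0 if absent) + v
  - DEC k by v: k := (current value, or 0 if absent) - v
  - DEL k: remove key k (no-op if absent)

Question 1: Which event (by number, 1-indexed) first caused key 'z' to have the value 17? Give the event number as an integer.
Answer: 5

Derivation:
Looking for first event where z becomes 17:
  event 2: z = 15
  event 3: z = 15
  event 4: z = 5
  event 5: z 5 -> 17  <-- first match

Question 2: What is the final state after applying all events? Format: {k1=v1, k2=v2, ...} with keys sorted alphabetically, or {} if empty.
  after event 1 (t=7: DEL y): {}
  after event 2 (t=14: SET z = 15): {z=15}
  after event 3 (t=19: DEC y by 11): {y=-11, z=15}
  after event 4 (t=27: DEC z by 10): {y=-11, z=5}
  after event 5 (t=30: INC z by 12): {y=-11, z=17}
  after event 6 (t=39: DEL y): {z=17}

Answer: {z=17}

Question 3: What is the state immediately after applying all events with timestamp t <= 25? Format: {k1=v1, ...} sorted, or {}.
Apply events with t <= 25 (3 events):
  after event 1 (t=7: DEL y): {}
  after event 2 (t=14: SET z = 15): {z=15}
  after event 3 (t=19: DEC y by 11): {y=-11, z=15}

Answer: {y=-11, z=15}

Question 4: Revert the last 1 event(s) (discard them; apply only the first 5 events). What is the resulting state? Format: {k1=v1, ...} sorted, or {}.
Keep first 5 events (discard last 1):
  after event 1 (t=7: DEL y): {}
  after event 2 (t=14: SET z = 15): {z=15}
  after event 3 (t=19: DEC y by 11): {y=-11, z=15}
  after event 4 (t=27: DEC z by 10): {y=-11, z=5}
  after event 5 (t=30: INC z by 12): {y=-11, z=17}

Answer: {y=-11, z=17}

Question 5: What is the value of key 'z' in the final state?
Answer: 17

Derivation:
Track key 'z' through all 6 events:
  event 1 (t=7: DEL y): z unchanged
  event 2 (t=14: SET z = 15): z (absent) -> 15
  event 3 (t=19: DEC y by 11): z unchanged
  event 4 (t=27: DEC z by 10): z 15 -> 5
  event 5 (t=30: INC z by 12): z 5 -> 17
  event 6 (t=39: DEL y): z unchanged
Final: z = 17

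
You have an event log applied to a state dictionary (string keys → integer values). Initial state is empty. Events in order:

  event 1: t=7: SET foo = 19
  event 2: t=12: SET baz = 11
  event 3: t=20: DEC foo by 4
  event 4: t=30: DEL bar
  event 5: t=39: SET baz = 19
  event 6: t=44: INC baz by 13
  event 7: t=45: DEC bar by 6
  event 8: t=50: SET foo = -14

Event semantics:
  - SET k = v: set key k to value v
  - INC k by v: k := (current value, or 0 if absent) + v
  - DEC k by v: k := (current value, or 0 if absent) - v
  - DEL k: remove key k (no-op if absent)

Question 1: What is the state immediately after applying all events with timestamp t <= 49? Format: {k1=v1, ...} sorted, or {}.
Apply events with t <= 49 (7 events):
  after event 1 (t=7: SET foo = 19): {foo=19}
  after event 2 (t=12: SET baz = 11): {baz=11, foo=19}
  after event 3 (t=20: DEC foo by 4): {baz=11, foo=15}
  after event 4 (t=30: DEL bar): {baz=11, foo=15}
  after event 5 (t=39: SET baz = 19): {baz=19, foo=15}
  after event 6 (t=44: INC baz by 13): {baz=32, foo=15}
  after event 7 (t=45: DEC bar by 6): {bar=-6, baz=32, foo=15}

Answer: {bar=-6, baz=32, foo=15}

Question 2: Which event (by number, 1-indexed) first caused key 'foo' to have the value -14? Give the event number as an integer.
Answer: 8

Derivation:
Looking for first event where foo becomes -14:
  event 1: foo = 19
  event 2: foo = 19
  event 3: foo = 15
  event 4: foo = 15
  event 5: foo = 15
  event 6: foo = 15
  event 7: foo = 15
  event 8: foo 15 -> -14  <-- first match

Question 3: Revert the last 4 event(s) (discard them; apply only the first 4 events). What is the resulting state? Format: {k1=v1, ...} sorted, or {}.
Keep first 4 events (discard last 4):
  after event 1 (t=7: SET foo = 19): {foo=19}
  after event 2 (t=12: SET baz = 11): {baz=11, foo=19}
  after event 3 (t=20: DEC foo by 4): {baz=11, foo=15}
  after event 4 (t=30: DEL bar): {baz=11, foo=15}

Answer: {baz=11, foo=15}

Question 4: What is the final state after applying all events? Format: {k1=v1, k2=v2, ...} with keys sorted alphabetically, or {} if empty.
  after event 1 (t=7: SET foo = 19): {foo=19}
  after event 2 (t=12: SET baz = 11): {baz=11, foo=19}
  after event 3 (t=20: DEC foo by 4): {baz=11, foo=15}
  after event 4 (t=30: DEL bar): {baz=11, foo=15}
  after event 5 (t=39: SET baz = 19): {baz=19, foo=15}
  after event 6 (t=44: INC baz by 13): {baz=32, foo=15}
  after event 7 (t=45: DEC bar by 6): {bar=-6, baz=32, foo=15}
  after event 8 (t=50: SET foo = -14): {bar=-6, baz=32, foo=-14}

Answer: {bar=-6, baz=32, foo=-14}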